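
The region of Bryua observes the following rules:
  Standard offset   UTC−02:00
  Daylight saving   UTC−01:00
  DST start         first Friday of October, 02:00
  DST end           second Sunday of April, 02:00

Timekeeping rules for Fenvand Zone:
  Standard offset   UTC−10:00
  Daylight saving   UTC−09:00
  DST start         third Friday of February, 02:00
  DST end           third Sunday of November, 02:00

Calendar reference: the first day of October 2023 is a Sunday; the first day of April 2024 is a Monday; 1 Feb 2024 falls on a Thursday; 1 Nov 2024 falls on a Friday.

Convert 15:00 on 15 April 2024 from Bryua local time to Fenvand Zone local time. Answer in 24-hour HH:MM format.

08:00

1 October 2023 is a Sunday, so the first Friday is October 6.
1 April 2024 is a Monday, so the first Sunday is April 7 and the second is April 14.
Daylight saving runs 6 October 2023 – 14 April 2024; 15 April 2024 is outside that window, so Bryua is on standard time at UTC−02:00.
15:00 Bryua + 2h = 17:00 UTC.
1 February 2024 is a Thursday, so the first Friday is February 2 and the third is February 16.
1 November 2024 is a Friday, so the first Sunday is November 3 and the third is November 17.
At the standard offset (UTC−10:00), 17:00 UTC − 10h = 07:00 Fenvand Zone standard time.
Daylight saving runs 16 February – 17 November; the standard-time date in Fenvand Zone, 15 April 2024, is inside that window, so Fenvand Zone is at UTC−09:00.
17:00 UTC − 9h = 08:00 Fenvand Zone.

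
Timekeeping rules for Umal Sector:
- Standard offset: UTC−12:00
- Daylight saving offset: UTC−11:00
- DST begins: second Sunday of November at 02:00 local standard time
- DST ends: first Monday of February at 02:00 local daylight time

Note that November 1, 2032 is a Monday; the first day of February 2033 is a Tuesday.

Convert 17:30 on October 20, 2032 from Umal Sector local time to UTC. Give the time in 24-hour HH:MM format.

1 November 2032 is a Monday, so the first Sunday is November 7 and the second is November 14.
1 February 2033 is a Tuesday, so the first Monday is February 7.
October 20, 2032 is outside the daylight-saving period (14 November 2032 – 7 February 2033), so Umal Sector is on standard time, UTC−12:00.
17:30 local + 12h = 05:30 UTC (rolling into the next day, 21 October 2032).

05:30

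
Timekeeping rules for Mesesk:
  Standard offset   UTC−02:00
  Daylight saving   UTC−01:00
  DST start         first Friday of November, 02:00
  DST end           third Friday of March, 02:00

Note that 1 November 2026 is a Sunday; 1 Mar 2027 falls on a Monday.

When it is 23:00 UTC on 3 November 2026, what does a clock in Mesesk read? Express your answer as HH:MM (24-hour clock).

1 November 2026 is a Sunday, so the first Friday is November 6.
1 March 2027 is a Monday, so the first Friday is March 5 and the third is March 19.
At the standard offset (UTC−02:00), 23:00 UTC − 2h = 21:00 Mesesk standard time.
Daylight saving runs 6 November 2026 – 19 March 2027; the standard-time date in Mesesk, 3 November 2026, is outside that window, so Mesesk is on standard time at UTC−02:00.
23:00 UTC − 2h = 21:00 local.

21:00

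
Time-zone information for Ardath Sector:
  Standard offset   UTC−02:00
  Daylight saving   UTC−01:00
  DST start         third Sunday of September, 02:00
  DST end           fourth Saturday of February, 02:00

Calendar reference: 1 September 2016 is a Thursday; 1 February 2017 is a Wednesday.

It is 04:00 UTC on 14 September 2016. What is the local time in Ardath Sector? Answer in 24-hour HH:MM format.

02:00

1 September 2016 is a Thursday, so the first Sunday is September 4 and the third is September 18.
1 February 2017 is a Wednesday, so the first Saturday is February 4 and the fourth is February 25.
At the standard offset (UTC−02:00), 04:00 UTC − 2h = 02:00 Ardath Sector standard time.
Daylight saving runs 18 September 2016 – 25 February 2017; the standard-time date in Ardath Sector, 14 September 2016, is outside that window, so Ardath Sector is on standard time at UTC−02:00.
04:00 UTC − 2h = 02:00 local.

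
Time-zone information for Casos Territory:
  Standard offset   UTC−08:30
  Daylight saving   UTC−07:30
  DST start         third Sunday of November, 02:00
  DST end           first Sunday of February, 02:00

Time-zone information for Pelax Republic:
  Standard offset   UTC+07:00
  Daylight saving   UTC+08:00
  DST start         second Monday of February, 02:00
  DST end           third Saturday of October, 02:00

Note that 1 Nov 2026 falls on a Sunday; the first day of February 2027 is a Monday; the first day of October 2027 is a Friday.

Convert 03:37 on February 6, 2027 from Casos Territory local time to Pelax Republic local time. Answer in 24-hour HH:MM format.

18:07

1 November 2026 is a Sunday, so the first Sunday is November 1 and the third is November 15.
1 February 2027 is a Monday, so the first Sunday is February 7.
Daylight saving runs 15 November 2026 – 7 February 2027; February 6, 2027 is inside that window, so Casos Territory is at UTC−07:30.
03:37 Casos Territory + 7h30m = 11:07 UTC.
1 February 2027 is a Monday, so the first Monday is February 1 and the second is February 8.
1 October 2027 is a Friday, so the first Saturday is October 2 and the third is October 16.
At the standard offset (UTC+07:00), 11:07 UTC + 7h = 18:07 Pelax Republic standard time.
The standard-time date in Pelax Republic, February 6, 2027, does not fall between 8 February and 16 October, so daylight saving is not in effect and Pelax Republic is at UTC+07:00.
11:07 UTC + 7h = 18:07 Pelax Republic.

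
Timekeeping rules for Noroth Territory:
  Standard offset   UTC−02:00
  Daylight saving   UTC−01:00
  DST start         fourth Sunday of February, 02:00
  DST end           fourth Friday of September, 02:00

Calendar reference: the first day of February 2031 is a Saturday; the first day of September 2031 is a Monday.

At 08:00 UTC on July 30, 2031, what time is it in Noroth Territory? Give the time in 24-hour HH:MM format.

1 February 2031 is a Saturday, so the first Sunday is February 2 and the fourth is February 23.
1 September 2031 is a Monday, so the first Friday is September 5 and the fourth is September 26.
At the standard offset (UTC−02:00), 08:00 UTC − 2h = 06:00 Noroth Territory standard time.
The standard-time date in Noroth Territory, July 30, 2031, lies within the daylight-saving period (23 February – 26 September), so Noroth Territory is on daylight time, UTC−01:00.
08:00 UTC − 1h = 07:00 local.

07:00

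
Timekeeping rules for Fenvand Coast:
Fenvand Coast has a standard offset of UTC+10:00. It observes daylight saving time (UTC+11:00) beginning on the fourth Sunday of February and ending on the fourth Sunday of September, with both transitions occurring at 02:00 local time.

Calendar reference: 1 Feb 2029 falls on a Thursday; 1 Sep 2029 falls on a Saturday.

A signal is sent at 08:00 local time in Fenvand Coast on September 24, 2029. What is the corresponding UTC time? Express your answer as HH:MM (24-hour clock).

1 February 2029 is a Thursday, so the first Sunday is February 4 and the fourth is February 25.
1 September 2029 is a Saturday, so the first Sunday is September 2 and the fourth is September 23.
September 24, 2029 does not fall between 25 February and 23 September, so daylight saving is not in effect and Fenvand Coast is at UTC+10:00.
08:00 local − 10h = 22:00 UTC (rolling into the previous day, 23 September 2029).

22:00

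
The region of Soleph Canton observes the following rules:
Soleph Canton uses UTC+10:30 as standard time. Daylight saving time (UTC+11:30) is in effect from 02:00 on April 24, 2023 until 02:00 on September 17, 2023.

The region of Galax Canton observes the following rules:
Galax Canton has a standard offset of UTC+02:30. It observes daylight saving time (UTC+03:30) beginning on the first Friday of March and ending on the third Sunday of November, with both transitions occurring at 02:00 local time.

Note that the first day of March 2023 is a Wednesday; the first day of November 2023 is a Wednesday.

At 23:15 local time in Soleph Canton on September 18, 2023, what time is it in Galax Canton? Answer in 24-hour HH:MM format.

September 18, 2023 does not fall between 24 April and 17 September, so daylight saving is not in effect and Soleph Canton is at UTC+10:30.
23:15 Soleph Canton − 10h30m = 12:45 UTC.
1 March 2023 is a Wednesday, so the first Friday is March 3.
1 November 2023 is a Wednesday, so the first Sunday is November 5 and the third is November 19.
At the standard offset (UTC+02:30), 12:45 UTC + 2h30m = 15:15 Galax Canton standard time.
The standard-time date in Galax Canton, September 18, 2023, falls between 3 March and 19 November, so daylight saving is in effect and Galax Canton is at UTC+03:30.
12:45 UTC + 3h30m = 16:15 Galax Canton.

16:15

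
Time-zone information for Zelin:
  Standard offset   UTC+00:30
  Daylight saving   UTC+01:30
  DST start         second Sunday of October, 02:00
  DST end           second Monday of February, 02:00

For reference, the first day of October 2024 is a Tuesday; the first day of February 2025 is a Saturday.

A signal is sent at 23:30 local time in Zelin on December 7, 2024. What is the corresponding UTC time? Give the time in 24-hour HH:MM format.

1 October 2024 is a Tuesday, so the first Sunday is October 6 and the second is October 13.
1 February 2025 is a Saturday, so the first Monday is February 3 and the second is February 10.
December 7, 2024 lies within the daylight-saving period (13 October 2024 – 10 February 2025), so Zelin is on daylight time, UTC+01:30.
23:30 local − 1h30m = 22:00 UTC.

22:00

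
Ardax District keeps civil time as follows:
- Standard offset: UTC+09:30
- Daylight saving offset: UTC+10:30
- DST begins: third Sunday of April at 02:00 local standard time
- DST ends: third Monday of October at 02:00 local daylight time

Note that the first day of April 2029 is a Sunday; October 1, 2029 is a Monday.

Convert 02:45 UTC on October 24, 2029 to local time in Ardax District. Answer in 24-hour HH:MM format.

1 April 2029 is a Sunday, so the first Sunday is April 1 and the third is April 15.
1 October 2029 is a Monday, so the first Monday is October 1 and the third is October 15.
At the standard offset (UTC+09:30), 02:45 UTC + 9h30m = 12:15 Ardax District standard time.
The standard-time date in Ardax District, October 24, 2029, does not fall between 15 April and 15 October, so daylight saving is not in effect and Ardax District is at UTC+09:30.
02:45 UTC + 9h30m = 12:15 local.

12:15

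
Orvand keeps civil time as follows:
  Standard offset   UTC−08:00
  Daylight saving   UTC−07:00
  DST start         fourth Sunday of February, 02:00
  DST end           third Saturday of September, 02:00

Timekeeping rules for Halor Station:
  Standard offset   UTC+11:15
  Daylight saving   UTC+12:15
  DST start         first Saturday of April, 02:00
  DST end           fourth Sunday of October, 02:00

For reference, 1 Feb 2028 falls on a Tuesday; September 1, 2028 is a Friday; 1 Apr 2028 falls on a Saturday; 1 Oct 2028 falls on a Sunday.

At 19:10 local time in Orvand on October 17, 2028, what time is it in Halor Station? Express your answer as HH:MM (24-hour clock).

1 February 2028 is a Tuesday, so the first Sunday is February 6 and the fourth is February 27.
1 September 2028 is a Friday, so the first Saturday is September 2 and the third is September 16.
Daylight saving runs 27 February – 16 September; October 17, 2028 is outside that window, so Orvand is on standard time at UTC−08:00.
19:10 Orvand + 8h = 03:10 UTC (rolling into the next day, 18 October 2028).
1 April 2028 is a Saturday, so the first Saturday is April 1.
1 October 2028 is a Sunday, so the first Sunday is October 1 and the fourth is October 22.
At the standard offset (UTC+11:15), 03:10 UTC + 11h15m = 14:25 Halor Station standard time.
The standard-time date in Halor Station, October 18, 2028, falls between 1 April and 22 October, so daylight saving is in effect and Halor Station is at UTC+12:15.
03:10 UTC + 12h15m = 15:25 Halor Station.

15:25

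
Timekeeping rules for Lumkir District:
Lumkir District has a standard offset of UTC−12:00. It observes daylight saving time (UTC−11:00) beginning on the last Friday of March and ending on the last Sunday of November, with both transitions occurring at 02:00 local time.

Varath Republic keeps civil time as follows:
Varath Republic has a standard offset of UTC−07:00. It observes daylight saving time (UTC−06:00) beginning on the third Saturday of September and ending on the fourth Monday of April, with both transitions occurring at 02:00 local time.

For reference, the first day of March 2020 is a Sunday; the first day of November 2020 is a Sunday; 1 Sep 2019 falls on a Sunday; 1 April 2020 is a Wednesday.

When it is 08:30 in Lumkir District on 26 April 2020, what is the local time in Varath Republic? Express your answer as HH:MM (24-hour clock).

13:30

1 March 2020 is a Sunday, so Fridays fall on 6, 13, 20, 27; the last is March 27.
1 November 2020 is a Sunday, so Sundays fall on 1, 8, 15, 22, 29; the last is November 29.
Daylight saving runs 27 March – 29 November; 26 April 2020 is inside that window, so Lumkir District is at UTC−11:00.
08:30 Lumkir District + 11h = 19:30 UTC.
1 September 2019 is a Sunday, so the first Saturday is September 7 and the third is September 21.
1 April 2020 is a Wednesday, so the first Monday is April 6 and the fourth is April 27.
At the standard offset (UTC−07:00), 19:30 UTC − 7h = 12:30 Varath Republic standard time.
Daylight saving runs 21 September 2019 – 27 April 2020; the standard-time date in Varath Republic, 26 April 2020, is inside that window, so Varath Republic is at UTC−06:00.
19:30 UTC − 6h = 13:30 Varath Republic.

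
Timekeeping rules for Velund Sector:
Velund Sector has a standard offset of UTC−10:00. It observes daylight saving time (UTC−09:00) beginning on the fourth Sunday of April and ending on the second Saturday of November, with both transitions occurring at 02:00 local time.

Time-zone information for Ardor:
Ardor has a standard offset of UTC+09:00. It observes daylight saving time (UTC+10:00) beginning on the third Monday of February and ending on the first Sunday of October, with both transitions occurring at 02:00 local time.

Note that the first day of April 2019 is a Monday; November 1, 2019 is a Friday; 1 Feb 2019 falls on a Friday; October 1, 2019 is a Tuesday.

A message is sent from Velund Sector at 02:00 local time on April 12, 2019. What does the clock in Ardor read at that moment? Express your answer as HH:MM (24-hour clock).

22:00

1 April 2019 is a Monday, so the first Sunday is April 7 and the fourth is April 28.
1 November 2019 is a Friday, so the first Saturday is November 2 and the second is November 9.
April 12, 2019 does not fall between 28 April and 9 November, so daylight saving is not in effect and Velund Sector is at UTC−10:00.
02:00 Velund Sector + 10h = 12:00 UTC.
1 February 2019 is a Friday, so the first Monday is February 4 and the third is February 18.
1 October 2019 is a Tuesday, so the first Sunday is October 6.
At the standard offset (UTC+09:00), 12:00 UTC + 9h = 21:00 Ardor standard time.
Daylight saving runs 18 February – 6 October; the standard-time date in Ardor, April 12, 2019, is inside that window, so Ardor is at UTC+10:00.
12:00 UTC + 10h = 22:00 Ardor.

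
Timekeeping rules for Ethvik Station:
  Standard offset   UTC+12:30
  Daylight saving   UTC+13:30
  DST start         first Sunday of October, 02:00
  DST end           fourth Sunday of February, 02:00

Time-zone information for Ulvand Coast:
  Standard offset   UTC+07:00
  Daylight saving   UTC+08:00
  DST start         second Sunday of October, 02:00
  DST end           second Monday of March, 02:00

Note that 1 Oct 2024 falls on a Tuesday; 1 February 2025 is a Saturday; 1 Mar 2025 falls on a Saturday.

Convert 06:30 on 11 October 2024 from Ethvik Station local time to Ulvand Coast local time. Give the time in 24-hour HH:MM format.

1 October 2024 is a Tuesday, so the first Sunday is October 6.
1 February 2025 is a Saturday, so the first Sunday is February 2 and the fourth is February 23.
11 October 2024 lies within the daylight-saving period (6 October 2024 – 23 February 2025), so Ethvik Station is on daylight time, UTC+13:30.
06:30 Ethvik Station − 13h30m = 17:00 UTC (rolling into the previous day, 10 October 2024).
1 October 2024 is a Tuesday, so the first Sunday is October 6 and the second is October 13.
1 March 2025 is a Saturday, so the first Monday is March 3 and the second is March 10.
At the standard offset (UTC+07:00), 17:00 UTC + 7h = 00:00 Ulvand Coast standard time (rolling into the next day, 11 October 2024).
Daylight saving runs 13 October 2024 – 10 March 2025; the standard-time date in Ulvand Coast, 11 October 2024, is outside that window, so Ulvand Coast is on standard time at UTC+07:00.
17:00 UTC + 7h = 00:00 Ulvand Coast (rolling into the next day, 11 October 2024).

00:00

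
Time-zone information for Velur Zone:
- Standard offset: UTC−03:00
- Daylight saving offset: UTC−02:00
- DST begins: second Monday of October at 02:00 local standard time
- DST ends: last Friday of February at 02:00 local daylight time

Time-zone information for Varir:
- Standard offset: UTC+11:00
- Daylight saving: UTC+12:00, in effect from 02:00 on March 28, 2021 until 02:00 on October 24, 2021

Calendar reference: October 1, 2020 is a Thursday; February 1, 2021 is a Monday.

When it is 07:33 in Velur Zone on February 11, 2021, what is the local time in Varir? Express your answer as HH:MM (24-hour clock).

20:33

1 October 2020 is a Thursday, so the first Monday is October 5 and the second is October 12.
1 February 2021 is a Monday, so Fridays fall on 5, 12, 19, 26; the last is February 26.
Daylight saving runs 12 October 2020 – 26 February 2021; February 11, 2021 is inside that window, so Velur Zone is at UTC−02:00.
07:33 Velur Zone + 2h = 09:33 UTC.
At the standard offset (UTC+11:00), 09:33 UTC + 11h = 20:33 Varir standard time.
The standard-time date in Varir, February 11, 2021, is outside the daylight-saving period (28 March – 24 October), so Varir is on standard time, UTC+11:00.
09:33 UTC + 11h = 20:33 Varir.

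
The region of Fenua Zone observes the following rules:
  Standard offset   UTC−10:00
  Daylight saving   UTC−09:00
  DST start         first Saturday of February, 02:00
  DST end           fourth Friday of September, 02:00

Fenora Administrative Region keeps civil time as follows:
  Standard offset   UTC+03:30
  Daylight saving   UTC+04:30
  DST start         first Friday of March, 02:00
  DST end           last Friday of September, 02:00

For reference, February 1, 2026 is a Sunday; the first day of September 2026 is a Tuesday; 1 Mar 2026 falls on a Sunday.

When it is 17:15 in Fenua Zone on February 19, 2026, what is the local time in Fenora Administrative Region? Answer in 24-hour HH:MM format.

05:45

1 February 2026 is a Sunday, so the first Saturday is February 7.
1 September 2026 is a Tuesday, so the first Friday is September 4 and the fourth is September 25.
Daylight saving runs 7 February – 25 September; February 19, 2026 is inside that window, so Fenua Zone is at UTC−09:00.
17:15 Fenua Zone + 9h = 02:15 UTC (rolling into the next day, 20 February 2026).
1 March 2026 is a Sunday, so the first Friday is March 6.
1 September 2026 is a Tuesday, so Fridays fall on 4, 11, 18, 25; the last is September 25.
At the standard offset (UTC+03:30), 02:15 UTC + 3h30m = 05:45 Fenora Administrative Region standard time.
Daylight saving runs 6 March – 25 September; the standard-time date in Fenora Administrative Region, February 20, 2026, is outside that window, so Fenora Administrative Region is on standard time at UTC+03:30.
02:15 UTC + 3h30m = 05:45 Fenora Administrative Region.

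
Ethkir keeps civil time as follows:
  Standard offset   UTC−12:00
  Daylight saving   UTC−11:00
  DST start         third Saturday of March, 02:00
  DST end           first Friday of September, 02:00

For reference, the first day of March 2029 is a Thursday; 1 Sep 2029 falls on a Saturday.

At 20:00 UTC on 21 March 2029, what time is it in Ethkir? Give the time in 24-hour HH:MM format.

09:00

1 March 2029 is a Thursday, so the first Saturday is March 3 and the third is March 17.
1 September 2029 is a Saturday, so the first Friday is September 7.
At the standard offset (UTC−12:00), 20:00 UTC − 12h = 08:00 Ethkir standard time.
The standard-time date in Ethkir, 21 March 2029, lies within the daylight-saving period (17 March – 7 September), so Ethkir is on daylight time, UTC−11:00.
20:00 UTC − 11h = 09:00 local.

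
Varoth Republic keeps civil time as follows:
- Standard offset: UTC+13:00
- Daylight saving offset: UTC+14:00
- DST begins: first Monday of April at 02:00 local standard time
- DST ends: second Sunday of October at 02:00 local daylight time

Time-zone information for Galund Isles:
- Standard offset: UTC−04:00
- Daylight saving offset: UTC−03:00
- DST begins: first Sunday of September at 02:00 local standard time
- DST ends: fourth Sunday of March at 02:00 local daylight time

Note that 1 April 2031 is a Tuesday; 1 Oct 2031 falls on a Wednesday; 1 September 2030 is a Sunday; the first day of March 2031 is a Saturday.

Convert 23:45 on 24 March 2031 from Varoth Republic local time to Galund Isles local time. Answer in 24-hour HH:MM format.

06:45

1 April 2031 is a Tuesday, so the first Monday is April 7.
1 October 2031 is a Wednesday, so the first Sunday is October 5 and the second is October 12.
Daylight saving runs 7 April – 12 October; 24 March 2031 is outside that window, so Varoth Republic is on standard time at UTC+13:00.
23:45 Varoth Republic − 13h = 10:45 UTC.
1 September 2030 is a Sunday, so the first Sunday is September 1.
1 March 2031 is a Saturday, so the first Sunday is March 2 and the fourth is March 23.
At the standard offset (UTC−04:00), 10:45 UTC − 4h = 06:45 Galund Isles standard time.
The standard-time date in Galund Isles, 24 March 2031, does not fall between 1 September 2030 and 23 March 2031, so daylight saving is not in effect and Galund Isles is at UTC−04:00.
10:45 UTC − 4h = 06:45 Galund Isles.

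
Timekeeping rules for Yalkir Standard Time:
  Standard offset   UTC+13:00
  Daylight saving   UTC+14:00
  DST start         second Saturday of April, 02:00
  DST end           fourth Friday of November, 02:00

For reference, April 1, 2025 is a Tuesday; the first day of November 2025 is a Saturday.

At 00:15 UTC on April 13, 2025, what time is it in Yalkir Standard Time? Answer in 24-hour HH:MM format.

1 April 2025 is a Tuesday, so the first Saturday is April 5 and the second is April 12.
1 November 2025 is a Saturday, so the first Friday is November 7 and the fourth is November 28.
At the standard offset (UTC+13:00), 00:15 UTC + 13h = 13:15 Yalkir Standard Time standard time.
The standard-time date in Yalkir Standard Time, April 13, 2025, falls between 12 April and 28 November, so daylight saving is in effect and Yalkir Standard Time is at UTC+14:00.
00:15 UTC + 14h = 14:15 local.

14:15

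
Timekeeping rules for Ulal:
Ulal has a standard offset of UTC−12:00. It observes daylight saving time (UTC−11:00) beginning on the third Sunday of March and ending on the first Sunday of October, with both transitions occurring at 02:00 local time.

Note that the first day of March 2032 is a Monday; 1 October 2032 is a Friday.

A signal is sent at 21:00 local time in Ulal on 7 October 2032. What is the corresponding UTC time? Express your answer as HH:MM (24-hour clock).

09:00

1 March 2032 is a Monday, so the first Sunday is March 7 and the third is March 21.
1 October 2032 is a Friday, so the first Sunday is October 3.
7 October 2032 is outside the daylight-saving period (21 March – 3 October), so Ulal is on standard time, UTC−12:00.
21:00 local + 12h = 09:00 UTC (rolling into the next day, 8 October 2032).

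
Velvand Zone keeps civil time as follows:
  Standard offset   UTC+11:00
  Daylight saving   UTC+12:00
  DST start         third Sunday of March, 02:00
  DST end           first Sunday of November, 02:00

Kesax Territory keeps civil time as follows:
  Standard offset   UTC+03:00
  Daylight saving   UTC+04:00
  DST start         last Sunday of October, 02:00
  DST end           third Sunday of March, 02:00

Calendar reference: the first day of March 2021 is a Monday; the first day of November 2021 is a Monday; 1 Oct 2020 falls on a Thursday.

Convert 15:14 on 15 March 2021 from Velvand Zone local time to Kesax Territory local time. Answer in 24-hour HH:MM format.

08:14

1 March 2021 is a Monday, so the first Sunday is March 7 and the third is March 21.
1 November 2021 is a Monday, so the first Sunday is November 7.
Daylight saving runs 21 March – 7 November; 15 March 2021 is outside that window, so Velvand Zone is on standard time at UTC+11:00.
15:14 Velvand Zone − 11h = 04:14 UTC.
1 October 2020 is a Thursday, so Sundays fall on 4, 11, 18, 25; the last is October 25.
1 March 2021 is a Monday, so the first Sunday is March 7 and the third is March 21.
At the standard offset (UTC+03:00), 04:14 UTC + 3h = 07:14 Kesax Territory standard time.
Daylight saving runs 25 October 2020 – 21 March 2021; the standard-time date in Kesax Territory, 15 March 2021, is inside that window, so Kesax Territory is at UTC+04:00.
04:14 UTC + 4h = 08:14 Kesax Territory.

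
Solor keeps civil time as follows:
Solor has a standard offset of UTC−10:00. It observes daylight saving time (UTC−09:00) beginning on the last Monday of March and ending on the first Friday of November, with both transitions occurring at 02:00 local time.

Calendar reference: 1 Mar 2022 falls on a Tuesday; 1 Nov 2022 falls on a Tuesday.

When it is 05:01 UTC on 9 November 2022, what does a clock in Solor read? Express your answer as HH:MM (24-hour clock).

1 March 2022 is a Tuesday, so Mondays fall on 7, 14, 21, 28; the last is March 28.
1 November 2022 is a Tuesday, so the first Friday is November 4.
At the standard offset (UTC−10:00), 05:01 UTC − 10h = 19:01 Solor standard time (rolling into the previous day, 8 November 2022).
Daylight saving runs 28 March – 4 November; the standard-time date in Solor, 8 November 2022, is outside that window, so Solor is on standard time at UTC−10:00.
05:01 UTC − 10h = 19:01 local (rolling into the previous day, 8 November 2022).

19:01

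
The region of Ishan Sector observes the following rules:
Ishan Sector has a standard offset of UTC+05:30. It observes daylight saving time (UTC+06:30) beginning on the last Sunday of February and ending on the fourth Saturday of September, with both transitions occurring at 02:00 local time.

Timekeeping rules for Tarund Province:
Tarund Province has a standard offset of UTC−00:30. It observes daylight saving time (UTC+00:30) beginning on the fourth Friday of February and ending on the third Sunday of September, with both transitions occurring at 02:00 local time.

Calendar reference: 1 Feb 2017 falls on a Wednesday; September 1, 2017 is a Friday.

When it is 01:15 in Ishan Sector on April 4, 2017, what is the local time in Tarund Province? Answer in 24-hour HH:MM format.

1 February 2017 is a Wednesday, so Sundays fall on 5, 12, 19, 26; the last is February 26.
1 September 2017 is a Friday, so the first Saturday is September 2 and the fourth is September 23.
April 4, 2017 lies within the daylight-saving period (26 February – 23 September), so Ishan Sector is on daylight time, UTC+06:30.
01:15 Ishan Sector − 6h30m = 18:45 UTC (rolling into the previous day, 3 April 2017).
1 February 2017 is a Wednesday, so the first Friday is February 3 and the fourth is February 24.
1 September 2017 is a Friday, so the first Sunday is September 3 and the third is September 17.
At the standard offset (UTC−00:30), 18:45 UTC − 0h30m = 18:15 Tarund Province standard time.
The standard-time date in Tarund Province, April 3, 2017, lies within the daylight-saving period (24 February – 17 September), so Tarund Province is on daylight time, UTC+00:30.
18:45 UTC + 0h30m = 19:15 Tarund Province.

19:15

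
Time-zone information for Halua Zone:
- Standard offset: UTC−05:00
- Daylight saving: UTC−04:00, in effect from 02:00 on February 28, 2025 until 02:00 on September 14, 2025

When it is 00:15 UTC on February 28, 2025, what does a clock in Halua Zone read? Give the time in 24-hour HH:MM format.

19:15

At the standard offset (UTC−05:00), 00:15 UTC − 5h = 19:15 Halua Zone standard time (rolling into the previous day, 27 February 2025).
The standard-time date in Halua Zone, February 27, 2025, does not fall between 28 February and 14 September, so daylight saving is not in effect and Halua Zone is at UTC−05:00.
00:15 UTC − 5h = 19:15 local (rolling into the previous day, 27 February 2025).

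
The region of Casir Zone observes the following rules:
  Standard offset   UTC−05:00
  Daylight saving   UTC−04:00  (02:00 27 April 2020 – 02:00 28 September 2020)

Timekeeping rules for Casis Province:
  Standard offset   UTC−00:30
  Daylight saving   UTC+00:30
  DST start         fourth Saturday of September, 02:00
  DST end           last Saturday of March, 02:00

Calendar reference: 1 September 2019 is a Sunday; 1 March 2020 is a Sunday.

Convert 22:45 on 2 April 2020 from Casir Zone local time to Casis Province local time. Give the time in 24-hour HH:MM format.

2 April 2020 does not fall between 27 April and 28 September, so daylight saving is not in effect and Casir Zone is at UTC−05:00.
22:45 Casir Zone + 5h = 03:45 UTC (rolling into the next day, 3 April 2020).
1 September 2019 is a Sunday, so the first Saturday is September 7 and the fourth is September 28.
1 March 2020 is a Sunday, so Saturdays fall on 7, 14, 21, 28; the last is March 28.
At the standard offset (UTC−00:30), 03:45 UTC − 0h30m = 03:15 Casis Province standard time.
The standard-time date in Casis Province, 3 April 2020, is outside the daylight-saving period (28 September 2019 – 28 March 2020), so Casis Province is on standard time, UTC−00:30.
03:45 UTC − 0h30m = 03:15 Casis Province.

03:15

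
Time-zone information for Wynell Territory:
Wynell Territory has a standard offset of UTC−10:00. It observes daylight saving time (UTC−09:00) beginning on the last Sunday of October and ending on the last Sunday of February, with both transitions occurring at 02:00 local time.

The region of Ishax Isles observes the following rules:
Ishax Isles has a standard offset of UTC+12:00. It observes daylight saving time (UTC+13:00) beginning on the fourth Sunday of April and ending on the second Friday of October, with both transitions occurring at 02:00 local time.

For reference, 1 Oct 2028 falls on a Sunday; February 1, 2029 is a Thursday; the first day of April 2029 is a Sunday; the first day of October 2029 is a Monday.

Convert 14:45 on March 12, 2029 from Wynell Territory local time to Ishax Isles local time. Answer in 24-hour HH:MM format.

12:45

1 October 2028 is a Sunday, so Sundays fall on 1, 8, 15, 22, 29; the last is October 29.
1 February 2029 is a Thursday, so Sundays fall on 4, 11, 18, 25; the last is February 25.
Daylight saving runs 29 October 2028 – 25 February 2029; March 12, 2029 is outside that window, so Wynell Territory is on standard time at UTC−10:00.
14:45 Wynell Territory + 10h = 00:45 UTC (rolling into the next day, 13 March 2029).
1 April 2029 is a Sunday, so the first Sunday is April 1 and the fourth is April 22.
1 October 2029 is a Monday, so the first Friday is October 5 and the second is October 12.
At the standard offset (UTC+12:00), 00:45 UTC + 12h = 12:45 Ishax Isles standard time.
The standard-time date in Ishax Isles, March 13, 2029, does not fall between 22 April and 12 October, so daylight saving is not in effect and Ishax Isles is at UTC+12:00.
00:45 UTC + 12h = 12:45 Ishax Isles.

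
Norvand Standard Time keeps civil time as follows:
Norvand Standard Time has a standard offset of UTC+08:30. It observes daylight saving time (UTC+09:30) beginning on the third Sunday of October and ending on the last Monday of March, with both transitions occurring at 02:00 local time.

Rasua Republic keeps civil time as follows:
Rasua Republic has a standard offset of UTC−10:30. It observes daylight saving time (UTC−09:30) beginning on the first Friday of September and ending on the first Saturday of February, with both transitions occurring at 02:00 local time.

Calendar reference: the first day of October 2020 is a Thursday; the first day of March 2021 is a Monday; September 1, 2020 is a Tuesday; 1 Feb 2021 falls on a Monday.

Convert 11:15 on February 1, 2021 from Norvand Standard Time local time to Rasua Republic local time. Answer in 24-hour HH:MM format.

1 October 2020 is a Thursday, so the first Sunday is October 4 and the third is October 18.
1 March 2021 is a Monday, so Mondays fall on 1, 8, 15, 22, 29; the last is March 29.
February 1, 2021 falls between 18 October 2020 and 29 March 2021, so daylight saving is in effect and Norvand Standard Time is at UTC+09:30.
11:15 Norvand Standard Time − 9h30m = 01:45 UTC.
1 September 2020 is a Tuesday, so the first Friday is September 4.
1 February 2021 is a Monday, so the first Saturday is February 6.
At the standard offset (UTC−10:30), 01:45 UTC − 10h30m = 15:15 Rasua Republic standard time (rolling into the previous day, 31 January 2021).
The standard-time date in Rasua Republic, January 31, 2021, lies within the daylight-saving period (4 September 2020 – 6 February 2021), so Rasua Republic is on daylight time, UTC−09:30.
01:45 UTC − 9h30m = 16:15 Rasua Republic (rolling into the previous day, 31 January 2021).

16:15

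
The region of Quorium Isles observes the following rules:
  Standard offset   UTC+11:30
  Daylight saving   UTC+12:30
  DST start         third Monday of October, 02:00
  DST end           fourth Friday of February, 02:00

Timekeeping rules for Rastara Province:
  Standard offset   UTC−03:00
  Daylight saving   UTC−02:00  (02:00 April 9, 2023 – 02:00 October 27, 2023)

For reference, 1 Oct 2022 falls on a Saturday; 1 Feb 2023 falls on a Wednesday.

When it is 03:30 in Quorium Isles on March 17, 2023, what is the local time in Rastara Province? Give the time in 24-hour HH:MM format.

1 October 2022 is a Saturday, so the first Monday is October 3 and the third is October 17.
1 February 2023 is a Wednesday, so the first Friday is February 3 and the fourth is February 24.
Daylight saving runs 17 October 2022 – 24 February 2023; March 17, 2023 is outside that window, so Quorium Isles is on standard time at UTC+11:30.
03:30 Quorium Isles − 11h30m = 16:00 UTC (rolling into the previous day, 16 March 2023).
At the standard offset (UTC−03:00), 16:00 UTC − 3h = 13:00 Rastara Province standard time.
Daylight saving runs 9 April – 27 October; the standard-time date in Rastara Province, March 16, 2023, is outside that window, so Rastara Province is on standard time at UTC−03:00.
16:00 UTC − 3h = 13:00 Rastara Province.

13:00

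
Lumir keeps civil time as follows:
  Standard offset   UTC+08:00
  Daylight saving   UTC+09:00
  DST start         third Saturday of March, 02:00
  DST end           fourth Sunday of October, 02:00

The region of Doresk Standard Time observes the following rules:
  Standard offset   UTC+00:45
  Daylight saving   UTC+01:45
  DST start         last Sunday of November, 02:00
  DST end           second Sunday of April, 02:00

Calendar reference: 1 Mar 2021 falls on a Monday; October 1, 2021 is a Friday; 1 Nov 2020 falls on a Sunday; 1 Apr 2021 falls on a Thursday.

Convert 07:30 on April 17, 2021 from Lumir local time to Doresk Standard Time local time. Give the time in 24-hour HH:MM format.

23:15

1 March 2021 is a Monday, so the first Saturday is March 6 and the third is March 20.
1 October 2021 is a Friday, so the first Sunday is October 3 and the fourth is October 24.
April 17, 2021 falls between 20 March and 24 October, so daylight saving is in effect and Lumir is at UTC+09:00.
07:30 Lumir − 9h = 22:30 UTC (rolling into the previous day, 16 April 2021).
1 November 2020 is a Sunday, so Sundays fall on 1, 8, 15, 22, 29; the last is November 29.
1 April 2021 is a Thursday, so the first Sunday is April 4 and the second is April 11.
At the standard offset (UTC+00:45), 22:30 UTC + 0h45m = 23:15 Doresk Standard Time standard time.
Daylight saving runs 29 November 2020 – 11 April 2021; the standard-time date in Doresk Standard Time, April 16, 2021, is outside that window, so Doresk Standard Time is on standard time at UTC+00:45.
22:30 UTC + 0h45m = 23:15 Doresk Standard Time.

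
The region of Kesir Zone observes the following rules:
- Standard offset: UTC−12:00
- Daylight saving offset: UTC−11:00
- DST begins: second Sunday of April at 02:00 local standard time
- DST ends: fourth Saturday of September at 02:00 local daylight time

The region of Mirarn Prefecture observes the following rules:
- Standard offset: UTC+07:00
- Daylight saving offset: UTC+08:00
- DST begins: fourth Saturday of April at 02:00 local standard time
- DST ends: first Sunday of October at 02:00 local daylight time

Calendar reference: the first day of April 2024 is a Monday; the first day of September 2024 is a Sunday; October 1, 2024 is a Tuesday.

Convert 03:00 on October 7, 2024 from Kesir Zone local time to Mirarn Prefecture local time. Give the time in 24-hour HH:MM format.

22:00

1 April 2024 is a Monday, so the first Sunday is April 7 and the second is April 14.
1 September 2024 is a Sunday, so the first Saturday is September 7 and the fourth is September 28.
October 7, 2024 does not fall between 14 April and 28 September, so daylight saving is not in effect and Kesir Zone is at UTC−12:00.
03:00 Kesir Zone + 12h = 15:00 UTC.
1 April 2024 is a Monday, so the first Saturday is April 6 and the fourth is April 27.
1 October 2024 is a Tuesday, so the first Sunday is October 6.
At the standard offset (UTC+07:00), 15:00 UTC + 7h = 22:00 Mirarn Prefecture standard time.
The standard-time date in Mirarn Prefecture, October 7, 2024, does not fall between 27 April and 6 October, so daylight saving is not in effect and Mirarn Prefecture is at UTC+07:00.
15:00 UTC + 7h = 22:00 Mirarn Prefecture.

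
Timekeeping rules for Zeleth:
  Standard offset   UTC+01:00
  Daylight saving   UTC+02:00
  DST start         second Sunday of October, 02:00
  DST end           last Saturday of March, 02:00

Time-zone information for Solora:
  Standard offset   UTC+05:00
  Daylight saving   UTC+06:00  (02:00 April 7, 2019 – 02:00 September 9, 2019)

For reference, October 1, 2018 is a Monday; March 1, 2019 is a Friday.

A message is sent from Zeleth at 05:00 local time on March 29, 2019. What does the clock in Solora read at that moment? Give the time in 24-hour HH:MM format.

08:00

1 October 2018 is a Monday, so the first Sunday is October 7 and the second is October 14.
1 March 2019 is a Friday, so Saturdays fall on 2, 9, 16, 23, 30; the last is March 30.
Daylight saving runs 14 October 2018 – 30 March 2019; March 29, 2019 is inside that window, so Zeleth is at UTC+02:00.
05:00 Zeleth − 2h = 03:00 UTC.
At the standard offset (UTC+05:00), 03:00 UTC + 5h = 08:00 Solora standard time.
Daylight saving runs 7 April – 9 September; the standard-time date in Solora, March 29, 2019, is outside that window, so Solora is on standard time at UTC+05:00.
03:00 UTC + 5h = 08:00 Solora.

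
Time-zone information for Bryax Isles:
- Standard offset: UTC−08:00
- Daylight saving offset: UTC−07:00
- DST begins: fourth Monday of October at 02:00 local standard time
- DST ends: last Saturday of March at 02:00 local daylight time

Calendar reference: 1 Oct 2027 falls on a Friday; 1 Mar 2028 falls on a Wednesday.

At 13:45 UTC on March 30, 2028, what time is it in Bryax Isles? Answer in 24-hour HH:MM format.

1 October 2027 is a Friday, so the first Monday is October 4 and the fourth is October 25.
1 March 2028 is a Wednesday, so Saturdays fall on 4, 11, 18, 25; the last is March 25.
At the standard offset (UTC−08:00), 13:45 UTC − 8h = 05:45 Bryax Isles standard time.
Daylight saving runs 25 October 2027 – 25 March 2028; the standard-time date in Bryax Isles, March 30, 2028, is outside that window, so Bryax Isles is on standard time at UTC−08:00.
13:45 UTC − 8h = 05:45 local.

05:45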